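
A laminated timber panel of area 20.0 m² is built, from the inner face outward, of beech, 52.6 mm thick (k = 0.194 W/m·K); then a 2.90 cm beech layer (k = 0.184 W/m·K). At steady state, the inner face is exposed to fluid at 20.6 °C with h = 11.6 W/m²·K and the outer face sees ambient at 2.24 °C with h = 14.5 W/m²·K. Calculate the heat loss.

Q = 629 W

Resistance network (inner→outer):
  R_conv,in = 1/(hA) = 1/(11.6·20.0) = 0.004310 K/W
  R_beech = L/(kA) = 0.0526/(0.194·20.0) = 0.01356 K/W
  R_beech = L/(kA) = 0.0290/(0.184·20.0) = 0.007880 K/W
  R_conv,out = 1/(hA) = 1/(14.5·20.0) = 0.003448 K/W
ΣR = 0.004310 + 0.01356 + 0.007880 + 0.003448 = 0.02920 K/W
Q = ΔT/ΣR = (20.6 °C − 2.24 °C)/0.02920 = 629 W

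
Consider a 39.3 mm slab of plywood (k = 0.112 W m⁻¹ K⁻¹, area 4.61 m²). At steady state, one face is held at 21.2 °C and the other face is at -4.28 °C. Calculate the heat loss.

Q = 335 W

Q = kA·ΔT/L = 0.112 × 4.61 × |21.2 °C − -4.28 °C| / 0.0393 = 335 W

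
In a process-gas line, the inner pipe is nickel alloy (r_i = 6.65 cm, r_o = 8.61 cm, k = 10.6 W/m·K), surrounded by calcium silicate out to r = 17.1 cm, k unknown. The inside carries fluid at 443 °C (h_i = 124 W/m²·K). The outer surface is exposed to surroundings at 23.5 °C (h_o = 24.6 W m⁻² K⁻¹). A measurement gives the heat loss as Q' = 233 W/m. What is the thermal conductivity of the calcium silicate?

ΣR = ΔT/Q' = |443 − 23.5|/233 = 1.800 m·K/W
Known resistances:
  R'_conv,in = 1/(2πr h) = 1/(2π·0.0665·124) = 0.01930 m·K/W
  R'_nickel alloy = ln(0.0861/0.0665)/(2πk) = 0.2583/(2π·10.6) = 0.003878 m·K/W
  R'_conv,out = 1/(2πr h) = 1/(2π·0.171·24.6) = 0.03783 m·K/W
R_calcium silicate = ΣR − ΣR_known = 1.800 − 0.06101 = 1.739 m·K/W
ln(r₂/r₁)/(2πk) = 1.739 ⇒ k = 0.6862/(2π·1.739) = 0.0628 W/m·K

k = 0.0628 W/m·K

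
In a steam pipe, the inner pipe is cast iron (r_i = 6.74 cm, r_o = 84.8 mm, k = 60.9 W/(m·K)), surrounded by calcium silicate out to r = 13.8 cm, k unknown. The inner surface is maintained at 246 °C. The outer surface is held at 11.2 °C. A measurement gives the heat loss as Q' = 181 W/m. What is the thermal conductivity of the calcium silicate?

ΣR = ΔT/Q' = |246 − 11.2|/181 = 1.297 m·K/W
Known resistances:
  R'_cast iron = ln(0.0848/0.0674)/(2πk) = 0.2297/(2π·60.9) = 6.002×10^-4 m·K/W
R_calcium silicate = ΣR − ΣR_known = 1.297 − 6.002×10^-4 = 1.296 m·K/W
ln(r₂/r₁)/(2πk) = 1.296 ⇒ k = 0.4870/(2π·1.296) = 0.0598 W/m·K

k = 0.0598 W/m·K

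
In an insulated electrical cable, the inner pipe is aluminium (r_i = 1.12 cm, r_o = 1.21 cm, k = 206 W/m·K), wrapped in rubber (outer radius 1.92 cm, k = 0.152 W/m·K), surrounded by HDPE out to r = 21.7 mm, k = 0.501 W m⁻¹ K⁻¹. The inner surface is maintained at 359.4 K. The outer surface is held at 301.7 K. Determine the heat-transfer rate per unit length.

Resistance network (inner→outer):
  R'_aluminium = ln(0.0121/0.0112)/(2πk) = 0.07729/(2π·206) = 5.972×10^-5 m·K/W
  R'_rubber = ln(0.0192/0.0121)/(2πk) = 0.4617/(2π·0.152) = 0.4834 m·K/W
  R'_HDPE = ln(0.0217/0.0192)/(2πk) = 0.1224/(2π·0.501) = 0.03888 m·K/W
ΣR = 5.972×10^-5 + 0.4834 + 0.03888 = 0.5223 m·K/W
Q' = ΔT/ΣR = (359.4 K − 301.7 K)/0.5223 = 110 W/m

Q' = 110 W/m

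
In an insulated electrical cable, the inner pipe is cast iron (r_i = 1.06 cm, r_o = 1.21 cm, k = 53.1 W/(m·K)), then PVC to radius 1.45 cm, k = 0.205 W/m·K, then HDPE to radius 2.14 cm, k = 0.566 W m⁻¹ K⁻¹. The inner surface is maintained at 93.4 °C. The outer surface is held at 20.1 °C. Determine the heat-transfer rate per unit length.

Q' = 293 W/m

Series thermal resistances, inner to outer:
  R'_cast iron = ln(0.0121/0.0106)/(2πk) = 0.1324/(2π·53.1) = 3.967×10^-4 m·K/W
  R'_PVC = ln(0.0145/0.0121)/(2πk) = 0.1809/(2π·0.205) = 0.1405 m·K/W
  R'_HDPE = ln(0.0214/0.0145)/(2πk) = 0.3892/(2π·0.566) = 0.1095 m·K/W
ΣR = 3.967×10^-4 + 0.1405 + 0.1095 = 0.2504 m·K/W
Q' = ΔT/ΣR = (93.4 °C − 20.1 °C)/0.2504 = 293 W/m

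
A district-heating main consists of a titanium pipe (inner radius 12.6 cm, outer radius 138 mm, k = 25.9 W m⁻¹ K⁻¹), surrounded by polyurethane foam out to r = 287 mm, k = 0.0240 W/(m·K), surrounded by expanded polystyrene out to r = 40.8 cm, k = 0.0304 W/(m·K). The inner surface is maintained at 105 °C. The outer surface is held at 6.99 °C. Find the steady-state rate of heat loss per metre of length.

Series thermal resistances, inner to outer:
  R'_titanium = ln(0.138/0.126)/(2πk) = 0.09097/(2π·25.9) = 5.590×10^-4 m·K/W
  R'_polyurethane foam = ln(0.287/0.138)/(2πk) = 0.7322/(2π·0.0240) = 4.856 m·K/W
  R'_expanded polystyrene = ln(0.408/0.287)/(2πk) = 0.3518/(2π·0.0304) = 1.842 m·K/W
ΣR = 5.590×10^-4 + 4.856 + 1.842 = 6.699 m·K/W
Q' = ΔT/ΣR = (105 °C − 6.99 °C)/6.699 = 14.6 W/m

Q' = 14.6 W/m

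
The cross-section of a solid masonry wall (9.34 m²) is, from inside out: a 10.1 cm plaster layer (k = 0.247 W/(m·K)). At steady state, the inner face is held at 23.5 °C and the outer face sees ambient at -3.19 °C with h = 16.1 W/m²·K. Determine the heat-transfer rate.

Resistance network (inner→outer):
  R_plaster = L/(kA) = 0.101/(0.247·9.34) = 0.04378 K/W
  R_conv,out = 1/(hA) = 1/(16.1·9.34) = 0.006650 K/W
ΣR = 0.04378 + 0.006650 = 0.05043 K/W
Q = ΔT/ΣR = (23.5 °C − -3.19 °C)/0.05043 = 529 W

Q = 529 W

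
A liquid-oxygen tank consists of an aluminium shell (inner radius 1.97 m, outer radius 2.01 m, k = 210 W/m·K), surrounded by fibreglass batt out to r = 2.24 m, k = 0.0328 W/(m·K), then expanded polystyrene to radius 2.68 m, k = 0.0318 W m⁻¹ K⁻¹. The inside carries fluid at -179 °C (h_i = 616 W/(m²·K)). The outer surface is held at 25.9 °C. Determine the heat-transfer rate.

Treat each layer as a resistance in series:
  R_conv,in = 1/(4πr²h) = 1/(4π·1.97²·616) = 3.329×10^-5 K/W
  R_aluminium = (1/1.97 − 1/2.01)/(4πk) = 0.01010/(4π·210) = 3.828×10^-6 K/W
  R_fibreglass batt = (1/2.01 − 1/2.24)/(4πk) = 0.05108/(4π·0.0328) = 0.1239 K/W
  R_expanded polystyrene = (1/2.24 − 1/2.68)/(4πk) = 0.07329/(4π·0.0318) = 0.1834 K/W
ΣR = 3.329×10^-5 + 3.828×10^-6 + 0.1239 + 0.1834 = 0.3073 K/W
Q = ΔT/ΣR = (-179 °C − 25.9 °C)/0.3073 = -667 W
(Negative Q ⇒ heat flows inward; heat gain = 667 W.)

Q = 667 W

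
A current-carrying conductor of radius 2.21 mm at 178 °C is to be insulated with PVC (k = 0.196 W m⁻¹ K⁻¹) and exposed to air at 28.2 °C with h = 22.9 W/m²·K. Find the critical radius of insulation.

For a cylinder, r_cr = k_ins/h = 0.196/22.9 = 0.00856 m = 0.856 cm

r_cr = 0.856 cm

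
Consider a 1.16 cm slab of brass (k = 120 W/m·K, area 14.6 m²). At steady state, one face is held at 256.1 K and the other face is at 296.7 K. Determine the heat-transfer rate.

Q = kA·ΔT/L = 120 × 14.6 × |256.1 K − 296.7 K| / 0.0116 = 6.13×10^6 W

Q = 6.13×10^6 W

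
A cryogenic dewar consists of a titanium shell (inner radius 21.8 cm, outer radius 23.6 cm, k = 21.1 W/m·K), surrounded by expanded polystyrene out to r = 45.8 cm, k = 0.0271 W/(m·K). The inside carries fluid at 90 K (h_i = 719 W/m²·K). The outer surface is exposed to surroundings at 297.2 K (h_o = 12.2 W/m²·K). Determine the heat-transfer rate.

Treat each layer as a resistance in series:
  R_conv,in = 1/(4πr²h) = 1/(4π·0.218²·719) = 0.002329 K/W
  R_titanium = (1/0.218 − 1/0.236)/(4πk) = 0.3499/(4π·21.1) = 0.001320 K/W
  R_expanded polystyrene = (1/0.236 − 1/0.458)/(4πk) = 2.054/(4π·0.0271) = 6.031 K/W
  R_conv,out = 1/(4πr²h) = 1/(4π·0.458²·12.2) = 0.03110 K/W
ΣR = 0.002329 + 0.001320 + 6.031 + 0.03110 = 6.066 K/W
Q = ΔT/ΣR = (90 K − 297.2 K)/6.066 = -34.2 W
(Negative Q ⇒ heat flows inward; heat gain = 34.2 W.)

Q = 34.2 W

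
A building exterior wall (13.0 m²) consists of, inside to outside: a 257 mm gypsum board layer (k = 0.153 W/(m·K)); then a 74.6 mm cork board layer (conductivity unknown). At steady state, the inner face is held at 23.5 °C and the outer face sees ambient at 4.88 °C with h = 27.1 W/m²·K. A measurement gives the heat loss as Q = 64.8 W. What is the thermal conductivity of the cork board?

k = 0.0370 W/m·K

ΣR = ΔT/Q = |23.5 − 4.88|/64.8 = 0.2873 K/W
Known resistances:
  R_gypsum board = L/(kA) = 0.257/(0.153·13.0) = 0.1292 K/W
  R_conv,out = 1/(hA) = 1/(27.1·13.0) = 0.002838 K/W
R_cork board = ΣR − ΣR_known = 0.2873 − 0.1320 = 0.1553 K/W
L/(kA) = 0.1553 ⇒ k = 0.0746/(0.1553·13.0) = 0.0370 W/m·K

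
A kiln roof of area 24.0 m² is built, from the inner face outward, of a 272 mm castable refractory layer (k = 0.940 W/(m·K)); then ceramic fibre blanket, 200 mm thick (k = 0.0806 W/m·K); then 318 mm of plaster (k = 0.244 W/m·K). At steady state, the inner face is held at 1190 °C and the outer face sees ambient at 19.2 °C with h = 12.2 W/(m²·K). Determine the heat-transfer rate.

Series thermal resistances, inner to outer:
  R_castable refractory = L/(kA) = 0.272/(0.940·24.0) = 0.01206 K/W
  R_ceramic fibre blanket = L/(kA) = 0.200/(0.0806·24.0) = 0.1034 K/W
  R_plaster = L/(kA) = 0.318/(0.244·24.0) = 0.05430 K/W
  R_conv,out = 1/(hA) = 1/(12.2·24.0) = 0.003415 K/W
ΣR = 0.01206 + 0.1034 + 0.05430 + 0.003415 = 0.1732 K/W
Q = ΔT/ΣR = (1190 °C − 19.2 °C)/0.1732 = 6760 W

Q = 6.76 kW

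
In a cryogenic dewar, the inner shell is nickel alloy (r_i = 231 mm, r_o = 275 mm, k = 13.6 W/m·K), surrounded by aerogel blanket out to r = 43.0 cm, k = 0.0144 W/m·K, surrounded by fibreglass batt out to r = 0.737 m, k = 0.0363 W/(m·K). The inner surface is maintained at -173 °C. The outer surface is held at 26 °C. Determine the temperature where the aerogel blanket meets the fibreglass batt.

Resistance network (inner→outer):
  R_nickel alloy = (1/0.231 − 1/0.275)/(4πk) = 0.6926/(4π·13.6) = 0.004053 K/W
  R_aerogel blanket = (1/0.275 − 1/0.430)/(4πk) = 1.311/(4π·0.0144) = 7.244 K/W
  R_fibreglass batt = (1/0.430 − 1/0.737)/(4πk) = 0.9687/(4π·0.0363) = 2.124 K/W
ΣR = 0.004053 + 7.244 + 2.124 = 9.372 K/W
Q = ΔT/ΣR = (-173 °C − 26 °C)/9.372 = -21.23 W
From the inner boundary to the aerogel blanket/fibreglass batt interface, ΣR_partial = 7.248 K/W.
T_interface = T_in − Q·ΣR_partial = -173 °C − (-21.23)(7.248) = -19.1 °C

T = -19.1 °C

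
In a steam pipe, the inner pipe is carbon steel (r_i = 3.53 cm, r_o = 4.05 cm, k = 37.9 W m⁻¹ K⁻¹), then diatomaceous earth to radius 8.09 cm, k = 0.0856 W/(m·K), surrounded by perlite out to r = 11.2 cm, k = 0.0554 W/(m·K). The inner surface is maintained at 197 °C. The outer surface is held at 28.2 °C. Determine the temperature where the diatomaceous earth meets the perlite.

Treat each layer as a resistance in series:
  R'_carbon steel = ln(0.0405/0.0353)/(2πk) = 0.1374/(2π·37.9) = 5.771×10^-4 m·K/W
  R'_diatomaceous earth = ln(0.0809/0.0405)/(2πk) = 0.6919/(2π·0.0856) = 1.286 m·K/W
  R'_perlite = ln(0.112/0.0809)/(2πk) = 0.3253/(2π·0.0554) = 0.9345 m·K/W
ΣR = 5.771×10^-4 + 1.286 + 0.9345 = 2.221 m·K/W
Q' = ΔT/ΣR = (197 °C − 28.2 °C)/2.221 = 76.00 W/m
From the inner boundary to the diatomaceous earth/perlite interface, ΣR_partial = 1.287 m·K/W.
T_interface = T_in − Q'·ΣR_partial = 197 °C − (76.00)(1.287) = 99.2 °C

T = 99.2 °C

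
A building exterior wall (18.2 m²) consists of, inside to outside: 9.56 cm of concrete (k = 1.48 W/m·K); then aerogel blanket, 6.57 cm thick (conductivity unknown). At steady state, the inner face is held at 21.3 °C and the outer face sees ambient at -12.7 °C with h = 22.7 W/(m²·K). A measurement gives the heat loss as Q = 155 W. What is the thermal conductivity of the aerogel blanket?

ΣR = ΔT/Q = |21.3 − -12.7|/155 = 0.2194 K/W
Known resistances:
  R_concrete = L/(kA) = 0.0956/(1.48·18.2) = 0.003549 K/W
  R_conv,out = 1/(hA) = 1/(22.7·18.2) = 0.002420 K/W
R_aerogel blanket = ΣR − ΣR_known = 0.2194 − 0.005969 = 0.2134 K/W
L/(kA) = 0.2134 ⇒ k = 0.0657/(0.2134·18.2) = 0.0169 W/m·K

k = 0.0169 W/m·K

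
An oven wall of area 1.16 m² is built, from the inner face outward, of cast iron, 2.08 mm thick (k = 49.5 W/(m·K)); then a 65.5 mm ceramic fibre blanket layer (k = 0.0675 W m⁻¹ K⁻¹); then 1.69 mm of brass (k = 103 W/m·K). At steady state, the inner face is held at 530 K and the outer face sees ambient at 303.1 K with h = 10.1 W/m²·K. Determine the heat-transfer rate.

Resistance network (inner→outer):
  R_cast iron = L/(kA) = 0.00208/(49.5·1.16) = 3.622×10^-5 K/W
  R_ceramic fibre blanket = L/(kA) = 0.0655/(0.0675·1.16) = 0.8365 K/W
  R_brass = L/(kA) = 0.00169/(103·1.16) = 1.414×10^-5 K/W
  R_conv,out = 1/(hA) = 1/(10.1·1.16) = 0.08535 K/W
ΣR = 3.622×10^-5 + 0.8365 + 1.414×10^-5 + 0.08535 = 0.9219 K/W
Q = ΔT/ΣR = (530 K − 303.1 K)/0.9219 = 246 W

Q = 246 W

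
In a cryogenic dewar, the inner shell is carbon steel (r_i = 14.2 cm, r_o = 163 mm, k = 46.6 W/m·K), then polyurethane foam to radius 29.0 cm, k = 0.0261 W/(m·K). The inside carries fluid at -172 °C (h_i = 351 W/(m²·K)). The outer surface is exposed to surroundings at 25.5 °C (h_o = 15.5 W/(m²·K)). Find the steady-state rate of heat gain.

Q = 23.9 W

Resistance network (inner→outer):
  R_conv,in = 1/(4πr²h) = 1/(4π·0.142²·351) = 0.01124 K/W
  R_carbon steel = (1/0.142 − 1/0.163)/(4πk) = 0.9073/(4π·46.6) = 0.001549 K/W
  R_polyurethane foam = (1/0.163 − 1/0.290)/(4πk) = 2.687/(4π·0.0261) = 8.192 K/W
  R_conv,out = 1/(4πr²h) = 1/(4π·0.290²·15.5) = 0.06105 K/W
ΣR = 0.01124 + 0.001549 + 8.192 + 0.06105 = 8.266 K/W
Q = ΔT/ΣR = (-172 °C − 25.5 °C)/8.266 = -23.9 W
(Negative Q ⇒ heat flows inward; heat gain = 23.9 W.)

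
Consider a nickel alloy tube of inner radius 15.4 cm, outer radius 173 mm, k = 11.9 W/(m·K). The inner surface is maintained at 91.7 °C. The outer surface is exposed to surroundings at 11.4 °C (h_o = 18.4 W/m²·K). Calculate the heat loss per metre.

Resistance network (inner→outer):
  R'_nickel alloy = ln(0.173/0.154)/(2πk) = 0.1163/(2π·11.9) = 0.001556 m·K/W
  R'_conv,out = 1/(2πr h) = 1/(2π·0.173·18.4) = 0.05000 m·K/W
ΣR = 0.001556 + 0.05000 = 0.05156 m·K/W
Q' = ΔT/ΣR = (91.7 °C − 11.4 °C)/0.05156 = 1560 W/m

Q' = 1560 W/m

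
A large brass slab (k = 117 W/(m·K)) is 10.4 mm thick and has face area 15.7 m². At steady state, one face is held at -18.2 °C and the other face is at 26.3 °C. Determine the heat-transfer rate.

Q = kA·ΔT/L = 117 × 15.7 × |-18.2 °C − 26.3 °C| / 0.0104 = 7.86×10^6 W

Q = 7860 kW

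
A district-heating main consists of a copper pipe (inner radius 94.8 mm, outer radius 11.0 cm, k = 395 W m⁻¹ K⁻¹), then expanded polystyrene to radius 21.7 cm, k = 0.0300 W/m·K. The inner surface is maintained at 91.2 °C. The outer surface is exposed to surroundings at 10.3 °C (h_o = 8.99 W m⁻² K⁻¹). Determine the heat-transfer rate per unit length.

Series thermal resistances, inner to outer:
  R'_copper = ln(0.110/0.0948)/(2πk) = 0.1487/(2π·395) = 5.992×10^-5 m·K/W
  R'_expanded polystyrene = ln(0.217/0.110)/(2πk) = 0.6794/(2π·0.0300) = 3.604 m·K/W
  R'_conv,out = 1/(2πr h) = 1/(2π·0.217·8.99) = 0.08158 m·K/W
ΣR = 5.992×10^-5 + 3.604 + 0.08158 = 3.686 m·K/W
Q' = ΔT/ΣR = (91.2 °C − 10.3 °C)/3.686 = 21.9 W/m

Q' = 21.9 W/m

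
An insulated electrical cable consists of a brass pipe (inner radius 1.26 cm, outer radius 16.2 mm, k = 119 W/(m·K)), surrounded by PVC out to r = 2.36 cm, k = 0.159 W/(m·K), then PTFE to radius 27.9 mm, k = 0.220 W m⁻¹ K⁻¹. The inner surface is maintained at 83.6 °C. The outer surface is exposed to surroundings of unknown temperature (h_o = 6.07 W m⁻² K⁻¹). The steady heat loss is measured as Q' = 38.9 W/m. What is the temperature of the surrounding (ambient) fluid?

T_out = 27.7 °C

Sum the resistances:
  R'_brass = ln(0.0162/0.0126)/(2πk) = 0.2513/(2π·119) = 3.361×10^-4 m·K/W
  R'_PVC = ln(0.0236/0.0162)/(2πk) = 0.3762/(2π·0.159) = 0.3766 m·K/W
  R'_PTFE = ln(0.0279/0.0236)/(2πk) = 0.1674/(2π·0.220) = 0.1211 m·K/W
  R'_conv,out = 1/(2πr h) = 1/(2π·0.0279·6.07) = 0.9398 m·K/W
ΣR = 1.438 m·K/W
ΔT = Q'·ΣR = 38.9 × 1.438 = 55.94 K
Heat flows outward, so T_out = T_in − ΔT = 83.6 − 55.94 = 27.7 °C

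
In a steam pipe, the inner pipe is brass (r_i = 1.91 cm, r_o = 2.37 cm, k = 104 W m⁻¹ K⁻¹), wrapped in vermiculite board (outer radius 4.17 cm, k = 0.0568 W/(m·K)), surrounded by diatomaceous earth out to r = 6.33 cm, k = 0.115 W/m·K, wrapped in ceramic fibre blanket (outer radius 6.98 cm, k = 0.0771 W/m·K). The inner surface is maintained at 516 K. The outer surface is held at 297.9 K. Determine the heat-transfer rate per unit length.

Q' = 92.3 W/m

Series thermal resistances, inner to outer:
  R'_brass = ln(0.0237/0.0191)/(2πk) = 0.2158/(2π·104) = 3.302×10^-4 m·K/W
  R'_vermiculite board = ln(0.0417/0.0237)/(2πk) = 0.5650/(2π·0.0568) = 1.583 m·K/W
  R'_diatomaceous earth = ln(0.0633/0.0417)/(2πk) = 0.4174/(2π·0.115) = 0.5776 m·K/W
  R'_ceramic fibre blanket = ln(0.0698/0.0633)/(2πk) = 0.09775/(2π·0.0771) = 0.2018 m·K/W
ΣR = 3.302×10^-4 + 1.583 + 0.5776 + 0.2018 = 2.363 m·K/W
Q' = ΔT/ΣR = (516 K − 297.9 K)/2.363 = 92.3 W/m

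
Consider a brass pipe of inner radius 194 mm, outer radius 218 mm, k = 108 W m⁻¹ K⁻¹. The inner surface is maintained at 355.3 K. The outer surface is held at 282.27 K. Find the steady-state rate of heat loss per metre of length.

Q' = 2πk·ΔT/ln(r₂/r₁) = 2π × 108 × 73.03 / ln(0.218/0.194) = 4.25×10^5 W/m

Q' = 425 kW/m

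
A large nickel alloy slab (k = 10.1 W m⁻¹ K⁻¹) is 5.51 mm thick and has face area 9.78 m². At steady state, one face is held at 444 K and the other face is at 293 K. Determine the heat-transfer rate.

Q = kA·ΔT/L = 10.1 × 9.78 × |444 K − 293 K| / 0.00551 = 2.71×10^6 W

Q = 2710 kW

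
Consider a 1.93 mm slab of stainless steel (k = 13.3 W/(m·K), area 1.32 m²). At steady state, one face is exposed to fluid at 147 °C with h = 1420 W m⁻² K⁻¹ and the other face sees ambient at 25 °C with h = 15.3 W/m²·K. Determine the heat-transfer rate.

Q = 2430 W

Treat each layer as a resistance in series:
  R_conv,in = 1/(hA) = 1/(1420·1.32) = 5.335×10^-4 K/W
  R_stainless steel = L/(kA) = 0.00193/(13.3·1.32) = 1.099×10^-4 K/W
  R_conv,out = 1/(hA) = 1/(15.3·1.32) = 0.04951 K/W
ΣR = 5.335×10^-4 + 1.099×10^-4 + 0.04951 = 0.05015 K/W
Q = ΔT/ΣR = (147 °C − 25 °C)/0.05015 = 2430 W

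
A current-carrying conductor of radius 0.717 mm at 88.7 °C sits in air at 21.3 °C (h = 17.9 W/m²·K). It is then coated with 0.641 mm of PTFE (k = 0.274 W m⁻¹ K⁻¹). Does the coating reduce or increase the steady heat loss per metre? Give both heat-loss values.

Critical radius for a cylinder: r_cr = k/h = 0.0153 m = 1.53 cm.
Outer radius after coating: r₂ = 7.17×10^-4 + 6.41×10^-4 = 0.001358 m.
Since r₁ < r_cr and r₂ ≤ r_cr, the coating moves toward the maximum at r_cr — heat loss rises.
Bare: R = 1/(2πr₁h) = 12.40 m·K/W; Q = 67.4/12.40 = 5.44 W/m.
Coated: R = R_cond + R_conv = 6.918 m·K/W; Q = 67.4/6.918 = 9.74 W/m.

increases: 5.44 → 9.74 W/m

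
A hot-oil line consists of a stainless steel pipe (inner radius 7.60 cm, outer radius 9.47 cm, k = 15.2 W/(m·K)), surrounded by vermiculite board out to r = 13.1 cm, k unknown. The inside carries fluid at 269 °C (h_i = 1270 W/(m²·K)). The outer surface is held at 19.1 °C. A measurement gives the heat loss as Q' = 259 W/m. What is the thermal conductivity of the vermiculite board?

k = 0.0537 W/m·K

ΣR = ΔT/Q' = |269 − 19.1|/259 = 0.9649 m·K/W
Known resistances:
  R'_conv,in = 1/(2πr h) = 1/(2π·0.0760·1270) = 0.001649 m·K/W
  R'_stainless steel = ln(0.0947/0.0760)/(2πk) = 0.2200/(2π·15.2) = 0.002303 m·K/W
R_vermiculite board = ΣR − ΣR_known = 0.9649 − 0.003952 = 0.9609 m·K/W
ln(r₂/r₁)/(2πk) = 0.9609 ⇒ k = 0.3245/(2π·0.9609) = 0.0537 W/m·K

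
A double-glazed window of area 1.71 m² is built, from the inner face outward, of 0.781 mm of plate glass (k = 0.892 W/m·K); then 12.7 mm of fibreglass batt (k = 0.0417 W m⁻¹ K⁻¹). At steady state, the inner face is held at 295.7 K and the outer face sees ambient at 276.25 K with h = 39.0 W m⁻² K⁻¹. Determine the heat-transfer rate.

Treat each layer as a resistance in series:
  R_plate glass = L/(kA) = 7.81×10^-4/(0.892·1.71) = 5.120×10^-4 K/W
  R_fibreglass batt = L/(kA) = 0.0127/(0.0417·1.71) = 0.1781 K/W
  R_conv,out = 1/(hA) = 1/(39.0·1.71) = 0.01499 K/W
ΣR = 5.120×10^-4 + 0.1781 + 0.01499 = 0.1936 K/W
Q = ΔT/ΣR = (295.7 K − 276.25 K)/0.1936 = 100 W

Q = 100 W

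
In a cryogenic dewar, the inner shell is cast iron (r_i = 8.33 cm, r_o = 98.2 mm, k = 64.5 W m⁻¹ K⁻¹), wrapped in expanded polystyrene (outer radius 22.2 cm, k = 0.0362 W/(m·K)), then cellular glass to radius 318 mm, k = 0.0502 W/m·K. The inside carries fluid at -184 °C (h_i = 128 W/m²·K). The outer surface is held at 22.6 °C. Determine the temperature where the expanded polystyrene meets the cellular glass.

T = -7.6 °C

Resistance network (inner→outer):
  R_conv,in = 1/(4πr²h) = 1/(4π·0.0833²·128) = 0.08960 K/W
  R_cast iron = (1/0.0833 − 1/0.0982)/(4πk) = 1.822/(4π·64.5) = 0.002247 K/W
  R_expanded polystyrene = (1/0.0982 − 1/0.222)/(4πk) = 5.679/(4π·0.0362) = 12.48 K/W
  R_cellular glass = (1/0.222 − 1/0.318)/(4πk) = 1.360/(4π·0.0502) = 2.156 K/W
ΣR = 0.08960 + 0.002247 + 12.48 + 2.156 = 14.73 K/W
Q = ΔT/ΣR = (-184 °C − 22.6 °C)/14.73 = -14.03 W
From the inner boundary to the expanded polystyrene/cellular glass interface, ΣR_partial = 12.57 K/W.
T_interface = T_in − Q·ΣR_partial = -184 °C − (-14.03)(12.57) = -7.6 °C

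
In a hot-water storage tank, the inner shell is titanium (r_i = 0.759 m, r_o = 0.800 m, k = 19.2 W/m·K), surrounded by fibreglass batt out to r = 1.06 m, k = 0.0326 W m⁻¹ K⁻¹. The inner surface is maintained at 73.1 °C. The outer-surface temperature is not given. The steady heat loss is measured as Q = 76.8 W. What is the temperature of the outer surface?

T_out = 15.6 °C

Sum the resistances:
  R_titanium = (1/0.759 − 1/0.800)/(4πk) = 0.06752/(4π·19.2) = 2.799×10^-4 K/W
  R_fibreglass batt = (1/0.800 − 1/1.06)/(4πk) = 0.3066/(4π·0.0326) = 0.7484 K/W
ΣR = 0.7487 K/W
ΔT = Q·ΣR = 76.8 × 0.7487 = 57.50 K
Heat flows outward, so T_out = T_in − ΔT = 73.1 − 57.50 = 15.6 °C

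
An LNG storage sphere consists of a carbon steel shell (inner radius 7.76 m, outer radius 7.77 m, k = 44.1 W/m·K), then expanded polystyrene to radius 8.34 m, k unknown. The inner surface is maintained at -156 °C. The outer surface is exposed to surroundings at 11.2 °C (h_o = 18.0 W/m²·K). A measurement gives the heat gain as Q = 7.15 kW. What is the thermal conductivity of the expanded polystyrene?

k = 0.0300 W/m·K

ΣR = ΔT/Q = |-156 − 11.2|/7150 = 0.02338 K/W
Known resistances:
  R_carbon steel = (1/7.76 − 1/7.77)/(4πk) = 1.659×10^-4/(4π·44.1) = 2.993×10^-7 K/W
  R_conv,out = 1/(4πr²h) = 1/(4π·8.34²·18.0) = 6.356×10^-5 K/W
R_expanded polystyrene = ΣR − ΣR_known = 0.02338 − 6.386×10^-5 = 0.02332 K/W
(1/r₁−1/r₂)/(4πk) = 0.02332 ⇒ k = 0.008796/(4π·0.02332) = 0.0300 W/m·K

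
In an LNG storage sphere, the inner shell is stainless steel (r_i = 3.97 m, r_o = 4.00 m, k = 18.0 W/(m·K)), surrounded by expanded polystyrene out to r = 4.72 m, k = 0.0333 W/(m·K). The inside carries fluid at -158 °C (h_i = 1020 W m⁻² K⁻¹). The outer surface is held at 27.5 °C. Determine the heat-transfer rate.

Series thermal resistances, inner to outer:
  R_conv,in = 1/(4πr²h) = 1/(4π·3.97²·1020) = 4.950×10^-6 K/W
  R_stainless steel = (1/3.97 − 1/4.00)/(4πk) = 0.001889/(4π·18.0) = 8.352×10^-6 K/W
  R_expanded polystyrene = (1/4.00 − 1/4.72)/(4πk) = 0.03814/(4π·0.0333) = 0.09113 K/W
ΣR = 4.950×10^-6 + 8.352×10^-6 + 0.09113 = 0.09114 K/W
Q = ΔT/ΣR = (-158 °C − 27.5 °C)/0.09114 = -2040 W
(Negative Q ⇒ heat flows inward; heat gain = 2040 W.)

Q = 2.04 kW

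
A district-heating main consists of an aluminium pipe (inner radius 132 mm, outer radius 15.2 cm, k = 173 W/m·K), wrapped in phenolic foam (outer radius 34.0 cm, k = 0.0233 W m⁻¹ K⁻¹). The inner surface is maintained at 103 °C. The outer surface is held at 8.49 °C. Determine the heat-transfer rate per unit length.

Series thermal resistances, inner to outer:
  R'_aluminium = ln(0.152/0.132)/(2πk) = 0.1411/(2π·173) = 1.298×10^-4 m·K/W
  R'_phenolic foam = ln(0.340/0.152)/(2πk) = 0.8051/(2π·0.0233) = 5.499 m·K/W
ΣR = 1.298×10^-4 + 5.499 = 5.499 m·K/W
Q' = ΔT/ΣR = (103 °C − 8.49 °C)/5.499 = 17.2 W/m

Q' = 17.2 W/m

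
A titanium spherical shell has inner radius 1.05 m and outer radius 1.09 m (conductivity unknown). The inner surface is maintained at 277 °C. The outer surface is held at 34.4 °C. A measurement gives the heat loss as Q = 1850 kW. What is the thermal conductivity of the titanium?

ΣR = ΔT/Q = |277 − 34.4|/1.85×10^6 = 1.311×10^-4 K/W
(1/r₁−1/r₂)/(4πk) = 1.311×10^-4 ⇒ k = 0.03495/(4π·1.311×10^-4) = 21.2 W/m·K

k = 21.2 W/m·K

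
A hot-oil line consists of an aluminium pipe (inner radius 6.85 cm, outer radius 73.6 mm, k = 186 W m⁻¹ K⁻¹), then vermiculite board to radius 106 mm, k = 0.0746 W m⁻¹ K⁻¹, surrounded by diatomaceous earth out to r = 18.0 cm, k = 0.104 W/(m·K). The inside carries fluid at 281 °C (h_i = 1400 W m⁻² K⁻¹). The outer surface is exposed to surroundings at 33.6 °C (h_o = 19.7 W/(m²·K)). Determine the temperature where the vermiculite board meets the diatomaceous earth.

Resistance network (inner→outer):
  R'_conv,in = 1/(2πr h) = 1/(2π·0.0685·1400) = 0.001660 m·K/W
  R'_aluminium = ln(0.0736/0.0685)/(2πk) = 0.07181/(2π·186) = 6.145×10^-5 m·K/W
  R'_vermiculite board = ln(0.106/0.0736)/(2πk) = 0.3648/(2π·0.0746) = 0.7783 m·K/W
  R'_diatomaceous earth = ln(0.180/0.106)/(2πk) = 0.5295/(2π·0.104) = 0.8103 m·K/W
  R'_conv,out = 1/(2πr h) = 1/(2π·0.180·19.7) = 0.04488 m·K/W
ΣR = 0.001660 + 6.145×10^-5 + 0.7783 + 0.8103 + 0.04488 = 1.635 m·K/W
Q' = ΔT/ΣR = (281 °C − 33.6 °C)/1.635 = 151.3 W/m
From the inner boundary to the vermiculite board/diatomaceous earth interface, ΣR_partial = 0.7800 m·K/W.
T_interface = T_in − Q'·ΣR_partial = 281 °C − (151.3)(0.7800) = 163 °C

T = 163 °C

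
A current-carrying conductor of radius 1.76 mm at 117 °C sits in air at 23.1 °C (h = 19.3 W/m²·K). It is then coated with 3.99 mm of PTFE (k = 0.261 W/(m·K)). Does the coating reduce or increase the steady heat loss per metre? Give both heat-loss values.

Critical radius for a cylinder: r_cr = k/h = 0.0135 m = 1.35 cm.
Outer radius after coating: r₂ = 0.00176 + 0.00399 = 0.00575 m.
Since r₁ < r_cr and r₂ ≤ r_cr, the coating moves toward the maximum at r_cr — heat loss rises.
Bare: R = 1/(2πr₁h) = 4.685 m·K/W; Q = 93.9/4.685 = 20.0 W/m.
Coated: R = R_cond + R_conv = 2.156 m·K/W; Q = 93.9/2.156 = 43.6 W/m.

increases: 20.0 → 43.6 W/m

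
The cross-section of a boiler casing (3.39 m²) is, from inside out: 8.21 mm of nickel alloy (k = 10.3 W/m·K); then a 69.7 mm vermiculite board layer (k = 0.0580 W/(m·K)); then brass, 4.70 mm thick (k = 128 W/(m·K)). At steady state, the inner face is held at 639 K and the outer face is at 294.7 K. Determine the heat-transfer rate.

Resistance network (inner→outer):
  R_nickel alloy = L/(kA) = 0.00821/(10.3·3.39) = 2.351×10^-4 K/W
  R_vermiculite board = L/(kA) = 0.0697/(0.0580·3.39) = 0.3545 K/W
  R_brass = L/(kA) = 0.00470/(128·3.39) = 1.083×10^-5 K/W
ΣR = 2.351×10^-4 + 0.3545 + 1.083×10^-5 = 0.3547 K/W
Q = ΔT/ΣR = (639 K − 294.7 K)/0.3547 = 971 W

Q = 971 W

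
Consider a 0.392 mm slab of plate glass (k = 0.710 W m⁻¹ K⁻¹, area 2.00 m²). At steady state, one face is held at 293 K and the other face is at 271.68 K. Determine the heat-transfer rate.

Q = kA·ΔT/L = 0.710 × 2.00 × |293 K − 271.68 K| / 3.92×10^-4 = 77200 W

Q = 77200 W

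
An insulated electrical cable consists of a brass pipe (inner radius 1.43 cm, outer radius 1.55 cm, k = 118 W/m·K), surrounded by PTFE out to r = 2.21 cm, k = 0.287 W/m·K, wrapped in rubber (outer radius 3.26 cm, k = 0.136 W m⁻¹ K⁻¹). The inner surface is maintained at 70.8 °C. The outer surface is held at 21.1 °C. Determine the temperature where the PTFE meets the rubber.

T = 55.8 °C

Series thermal resistances, inner to outer:
  R'_brass = ln(0.0155/0.0143)/(2πk) = 0.08058/(2π·118) = 1.087×10^-4 m·K/W
  R'_PTFE = ln(0.0221/0.0155)/(2πk) = 0.3547/(2π·0.287) = 0.1967 m·K/W
  R'_rubber = ln(0.0326/0.0221)/(2πk) = 0.3887/(2π·0.136) = 0.4549 m·K/W
ΣR = 1.087×10^-4 + 0.1967 + 0.4549 = 0.6517 m·K/W
Q' = ΔT/ΣR = (70.8 °C − 21.1 °C)/0.6517 = 76.26 W/m
From the inner boundary to the PTFE/rubber interface, ΣR_partial = 0.1968 m·K/W.
T_interface = T_in − Q'·ΣR_partial = 70.8 °C − (76.26)(0.1968) = 55.8 °C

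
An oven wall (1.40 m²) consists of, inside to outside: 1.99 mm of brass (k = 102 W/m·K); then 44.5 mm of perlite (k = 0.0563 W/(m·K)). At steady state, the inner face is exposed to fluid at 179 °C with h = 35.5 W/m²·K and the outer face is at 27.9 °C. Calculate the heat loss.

Q = 258 W

Treat each layer as a resistance in series:
  R_conv,in = 1/(hA) = 1/(35.5·1.40) = 0.02012 K/W
  R_brass = L/(kA) = 0.00199/(102·1.40) = 1.394×10^-5 K/W
  R_perlite = L/(kA) = 0.0445/(0.0563·1.40) = 0.5646 K/W
ΣR = 0.02012 + 1.394×10^-5 + 0.5646 = 0.5847 K/W
Q = ΔT/ΣR = (179 °C − 27.9 °C)/0.5847 = 258 W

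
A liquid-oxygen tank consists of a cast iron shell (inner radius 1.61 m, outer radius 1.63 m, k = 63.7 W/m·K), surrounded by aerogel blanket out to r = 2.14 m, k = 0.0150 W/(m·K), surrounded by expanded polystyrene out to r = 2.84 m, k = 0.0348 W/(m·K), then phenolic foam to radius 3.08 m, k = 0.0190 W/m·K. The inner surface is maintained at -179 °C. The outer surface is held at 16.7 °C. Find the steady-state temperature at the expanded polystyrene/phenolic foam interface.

Series thermal resistances, inner to outer:
  R_cast iron = (1/1.61 − 1/1.63)/(4πk) = 0.007621/(4π·63.7) = 9.521×10^-6 K/W
  R_aerogel blanket = (1/1.63 − 1/2.14)/(4πk) = 0.1462/(4π·0.0150) = 0.7757 K/W
  R_expanded polystyrene = (1/2.14 − 1/2.84)/(4πk) = 0.1152/(4π·0.0348) = 0.2634 K/W
  R_phenolic foam = (1/2.84 − 1/3.08)/(4πk) = 0.02744/(4π·0.0190) = 0.1149 K/W
ΣR = 9.521×10^-6 + 0.7757 + 0.2634 + 0.1149 = 1.154 K/W
Q = ΔT/ΣR = (-179 °C − 16.7 °C)/1.154 = -169.6 W
From the inner boundary to the expanded polystyrene/phenolic foam interface, ΣR_partial = 1.039 K/W.
T_interface = T_in − Q·ΣR_partial = -179 °C − (-169.6)(1.039) = -2.8 °C

T = -2.8 °C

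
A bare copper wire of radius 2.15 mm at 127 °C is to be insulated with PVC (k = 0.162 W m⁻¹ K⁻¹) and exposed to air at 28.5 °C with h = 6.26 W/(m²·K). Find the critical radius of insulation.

r_cr = 2.59 cm

For a cylinder, r_cr = k_ins/h = 0.162/6.26 = 0.0259 m = 2.59 cm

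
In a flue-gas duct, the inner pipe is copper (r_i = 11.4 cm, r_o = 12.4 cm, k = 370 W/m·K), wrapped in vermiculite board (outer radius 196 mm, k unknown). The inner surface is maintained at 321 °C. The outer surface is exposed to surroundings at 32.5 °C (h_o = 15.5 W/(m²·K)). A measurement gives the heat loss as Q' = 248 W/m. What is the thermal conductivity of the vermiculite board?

k = 0.0656 W/m·K

ΣR = ΔT/Q' = |321 − 32.5|/248 = 1.163 m·K/W
Known resistances:
  R'_copper = ln(0.124/0.114)/(2πk) = 0.08408/(2π·370) = 3.617×10^-5 m·K/W
  R'_conv,out = 1/(2πr h) = 1/(2π·0.196·15.5) = 0.05239 m·K/W
R_vermiculite board = ΣR − ΣR_known = 1.163 − 0.05243 = 1.111 m·K/W
ln(r₂/r₁)/(2πk) = 1.111 ⇒ k = 0.4578/(2π·1.111) = 0.0656 W/m·K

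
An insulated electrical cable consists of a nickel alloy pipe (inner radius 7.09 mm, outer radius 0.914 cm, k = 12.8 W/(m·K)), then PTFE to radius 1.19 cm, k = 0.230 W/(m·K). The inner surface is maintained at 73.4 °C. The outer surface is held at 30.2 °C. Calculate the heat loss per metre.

Resistance network (inner→outer):
  R'_nickel alloy = ln(0.00914/0.00709)/(2πk) = 0.2540/(2π·12.8) = 0.003158 m·K/W
  R'_PTFE = ln(0.0119/0.00914)/(2πk) = 0.2639/(2π·0.230) = 0.1826 m·K/W
ΣR = 0.003158 + 0.1826 = 0.1858 m·K/W
Q' = ΔT/ΣR = (73.4 °C − 30.2 °C)/0.1858 = 233 W/m

Q' = 233 W/m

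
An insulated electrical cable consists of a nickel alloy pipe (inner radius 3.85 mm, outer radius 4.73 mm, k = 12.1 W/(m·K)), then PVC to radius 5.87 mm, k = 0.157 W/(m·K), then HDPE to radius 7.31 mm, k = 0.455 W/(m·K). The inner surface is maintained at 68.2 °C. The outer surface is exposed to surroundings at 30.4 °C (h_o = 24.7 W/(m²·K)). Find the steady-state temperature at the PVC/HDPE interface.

T = 61.1 °C

Treat each layer as a resistance in series:
  R'_nickel alloy = ln(0.00473/0.00385)/(2πk) = 0.2059/(2π·12.1) = 0.002708 m·K/W
  R'_PVC = ln(0.00587/0.00473)/(2πk) = 0.2159/(2π·0.157) = 0.2189 m·K/W
  R'_HDPE = ln(0.00731/0.00587)/(2πk) = 0.2194/(2π·0.455) = 0.07674 m·K/W
  R'_conv,out = 1/(2πr h) = 1/(2π·0.00731·24.7) = 0.8815 m·K/W
ΣR = 0.002708 + 0.2189 + 0.07674 + 0.8815 = 1.180 m·K/W
Q' = ΔT/ΣR = (68.2 °C − 30.4 °C)/1.180 = 32.03 W/m
From the inner boundary to the PVC/HDPE interface, ΣR_partial = 0.2216 m·K/W.
T_interface = T_in − Q'·ΣR_partial = 68.2 °C − (32.03)(0.2216) = 61.1 °C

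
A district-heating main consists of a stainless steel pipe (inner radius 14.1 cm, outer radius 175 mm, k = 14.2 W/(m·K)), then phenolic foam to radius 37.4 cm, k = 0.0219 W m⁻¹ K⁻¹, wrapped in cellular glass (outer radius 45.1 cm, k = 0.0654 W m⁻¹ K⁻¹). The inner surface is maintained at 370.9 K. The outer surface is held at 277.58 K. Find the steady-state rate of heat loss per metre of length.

Resistance network (inner→outer):
  R'_stainless steel = ln(0.175/0.141)/(2πk) = 0.2160/(2π·14.2) = 0.002421 m·K/W
  R'_phenolic foam = ln(0.374/0.175)/(2πk) = 0.7595/(2π·0.0219) = 5.519 m·K/W
  R'_cellular glass = ln(0.451/0.374)/(2πk) = 0.1872/(2π·0.0654) = 0.4556 m·K/W
ΣR = 0.002421 + 5.519 + 0.4556 = 5.977 m·K/W
Q' = ΔT/ΣR = (370.9 K − 277.58 K)/5.977 = 15.6 W/m

Q' = 15.6 W/m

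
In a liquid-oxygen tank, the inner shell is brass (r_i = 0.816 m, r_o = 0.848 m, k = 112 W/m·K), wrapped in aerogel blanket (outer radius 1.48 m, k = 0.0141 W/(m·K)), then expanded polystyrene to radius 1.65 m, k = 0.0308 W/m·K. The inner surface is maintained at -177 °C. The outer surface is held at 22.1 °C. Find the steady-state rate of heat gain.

Q = 65.9 W

Resistance network (inner→outer):
  R_brass = (1/0.816 − 1/0.848)/(4πk) = 0.04624/(4π·112) = 3.286×10^-5 K/W
  R_aerogel blanket = (1/0.848 − 1/1.48)/(4πk) = 0.5036/(4π·0.0141) = 2.842 K/W
  R_expanded polystyrene = (1/1.48 − 1/1.65)/(4πk) = 0.06962/(4π·0.0308) = 0.1799 K/W
ΣR = 3.286×10^-5 + 2.842 + 0.1799 = 3.022 K/W
Q = ΔT/ΣR = (-177 °C − 22.1 °C)/3.022 = -65.9 W
(Negative Q ⇒ heat flows inward; heat gain = 65.9 W.)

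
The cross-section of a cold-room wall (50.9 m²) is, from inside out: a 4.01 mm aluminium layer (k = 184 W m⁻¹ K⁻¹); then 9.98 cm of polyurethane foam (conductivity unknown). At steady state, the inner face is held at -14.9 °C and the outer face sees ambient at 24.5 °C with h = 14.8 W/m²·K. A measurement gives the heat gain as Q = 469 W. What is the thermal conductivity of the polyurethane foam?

ΣR = ΔT/Q = |-14.9 − 24.5|/469 = 0.08401 K/W
Known resistances:
  R_aluminium = L/(kA) = 0.00401/(184·50.9) = 4.282×10^-7 K/W
  R_conv,out = 1/(hA) = 1/(14.8·50.9) = 0.001327 K/W
R_polyurethane foam = ΣR − ΣR_known = 0.08401 − 0.001327 = 0.08268 K/W
L/(kA) = 0.08268 ⇒ k = 0.0998/(0.08268·50.9) = 0.0237 W/m·K

k = 0.0237 W/m·K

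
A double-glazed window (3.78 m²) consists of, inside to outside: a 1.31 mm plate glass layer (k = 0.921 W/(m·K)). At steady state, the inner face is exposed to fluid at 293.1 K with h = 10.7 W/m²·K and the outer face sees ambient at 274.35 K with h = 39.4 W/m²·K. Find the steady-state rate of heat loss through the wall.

Treat each layer as a resistance in series:
  R_conv,in = 1/(hA) = 1/(10.7·3.78) = 0.02472 K/W
  R_plate glass = L/(kA) = 0.00131/(0.921·3.78) = 3.763×10^-4 K/W
  R_conv,out = 1/(hA) = 1/(39.4·3.78) = 0.006714 K/W
ΣR = 0.02472 + 3.763×10^-4 + 0.006714 = 0.03181 K/W
Q = ΔT/ΣR = (293.1 K − 274.35 K)/0.03181 = 589 W

Q = 589 W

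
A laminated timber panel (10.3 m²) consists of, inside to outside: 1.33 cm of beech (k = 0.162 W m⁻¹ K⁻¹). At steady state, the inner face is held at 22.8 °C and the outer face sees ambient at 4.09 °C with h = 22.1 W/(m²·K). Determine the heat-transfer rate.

Q = 1510 W

Series thermal resistances, inner to outer:
  R_beech = L/(kA) = 0.0133/(0.162·10.3) = 0.007971 K/W
  R_conv,out = 1/(hA) = 1/(22.1·10.3) = 0.004393 K/W
ΣR = 0.007971 + 0.004393 = 0.01236 K/W
Q = ΔT/ΣR = (22.8 °C − 4.09 °C)/0.01236 = 1510 W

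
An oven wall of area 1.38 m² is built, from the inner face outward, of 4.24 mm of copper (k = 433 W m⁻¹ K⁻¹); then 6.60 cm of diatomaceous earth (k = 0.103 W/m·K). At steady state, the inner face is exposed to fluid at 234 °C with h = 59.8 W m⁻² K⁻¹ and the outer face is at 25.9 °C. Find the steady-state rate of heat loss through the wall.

Treat each layer as a resistance in series:
  R_conv,in = 1/(hA) = 1/(59.8·1.38) = 0.01212 K/W
  R_copper = L/(kA) = 0.00424/(433·1.38) = 7.096×10^-6 K/W
  R_diatomaceous earth = L/(kA) = 0.0660/(0.103·1.38) = 0.4643 K/W
ΣR = 0.01212 + 7.096×10^-6 + 0.4643 = 0.4764 K/W
Q = ΔT/ΣR = (234 °C − 25.9 °C)/0.4764 = 437 W

Q = 437 W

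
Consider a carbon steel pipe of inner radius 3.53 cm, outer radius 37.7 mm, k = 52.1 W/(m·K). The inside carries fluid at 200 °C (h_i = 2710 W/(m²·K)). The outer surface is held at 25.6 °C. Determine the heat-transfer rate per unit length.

Treat each layer as a resistance in series:
  R'_conv,in = 1/(2πr h) = 1/(2π·0.0353·2710) = 0.001664 m·K/W
  R'_carbon steel = ln(0.0377/0.0353)/(2πk) = 0.06578/(2π·52.1) = 2.009×10^-4 m·K/W
ΣR = 0.001664 + 2.009×10^-4 = 0.001865 m·K/W
Q' = ΔT/ΣR = (200 °C − 25.6 °C)/0.001865 = 93500 W/m

Q' = 93500 W/m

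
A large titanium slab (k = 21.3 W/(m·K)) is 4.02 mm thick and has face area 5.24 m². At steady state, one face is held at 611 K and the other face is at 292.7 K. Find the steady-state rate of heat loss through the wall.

Q = kA·ΔT/L = 21.3 × 5.24 × |611 K − 292.7 K| / 0.00402 = 8.84×10^6 W

Q = 8840 kW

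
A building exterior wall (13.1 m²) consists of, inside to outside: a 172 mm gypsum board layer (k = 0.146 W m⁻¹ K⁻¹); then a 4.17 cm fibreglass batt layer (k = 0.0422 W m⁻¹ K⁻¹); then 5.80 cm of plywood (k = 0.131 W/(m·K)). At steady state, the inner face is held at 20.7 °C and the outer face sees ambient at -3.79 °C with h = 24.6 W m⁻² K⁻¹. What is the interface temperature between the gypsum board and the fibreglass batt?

T = 9.81 °C

Series thermal resistances, inner to outer:
  R_gypsum board = L/(kA) = 0.172/(0.146·13.1) = 0.08993 K/W
  R_fibreglass batt = L/(kA) = 0.0417/(0.0422·13.1) = 0.07543 K/W
  R_plywood = L/(kA) = 0.0580/(0.131·13.1) = 0.03380 K/W
  R_conv,out = 1/(hA) = 1/(24.6·13.1) = 0.003103 K/W
ΣR = 0.08993 + 0.07543 + 0.03380 + 0.003103 = 0.2023 K/W
Q = ΔT/ΣR = (20.7 °C − -3.79 °C)/0.2023 = 121.1 W
From the inner boundary to the gypsum board/fibreglass batt interface, ΣR_partial = 0.08993 K/W.
T_interface = T_in − Q·ΣR_partial = 20.7 °C − (121.1)(0.08993) = 9.81 °C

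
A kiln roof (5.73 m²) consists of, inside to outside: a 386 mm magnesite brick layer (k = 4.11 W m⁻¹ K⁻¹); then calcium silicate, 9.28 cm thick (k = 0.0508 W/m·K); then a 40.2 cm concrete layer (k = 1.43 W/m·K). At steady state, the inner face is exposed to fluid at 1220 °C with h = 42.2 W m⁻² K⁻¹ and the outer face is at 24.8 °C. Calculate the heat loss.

Q = 3.08 kW

Treat each layer as a resistance in series:
  R_conv,in = 1/(hA) = 1/(42.2·5.73) = 0.004136 K/W
  R_magnesite brick = L/(kA) = 0.386/(4.11·5.73) = 0.01639 K/W
  R_calcium silicate = L/(kA) = 0.0928/(0.0508·5.73) = 0.3188 K/W
  R_concrete = L/(kA) = 0.402/(1.43·5.73) = 0.04906 K/W
ΣR = 0.004136 + 0.01639 + 0.3188 + 0.04906 = 0.3884 K/W
Q = ΔT/ΣR = (1220 °C − 24.8 °C)/0.3884 = 3080 W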